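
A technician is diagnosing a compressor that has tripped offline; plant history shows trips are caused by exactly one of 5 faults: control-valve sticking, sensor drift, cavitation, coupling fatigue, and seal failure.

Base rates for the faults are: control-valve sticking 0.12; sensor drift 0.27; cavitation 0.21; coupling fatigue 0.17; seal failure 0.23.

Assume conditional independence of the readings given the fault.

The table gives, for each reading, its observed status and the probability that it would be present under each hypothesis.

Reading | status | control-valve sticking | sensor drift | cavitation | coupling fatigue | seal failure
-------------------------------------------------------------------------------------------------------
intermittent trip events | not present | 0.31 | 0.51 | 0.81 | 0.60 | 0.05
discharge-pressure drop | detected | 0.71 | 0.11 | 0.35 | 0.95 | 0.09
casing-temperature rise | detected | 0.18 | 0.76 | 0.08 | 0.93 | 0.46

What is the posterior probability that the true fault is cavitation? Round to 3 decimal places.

0.012

By Bayes' rule with conditional independence, the unnormalized weight for each hypothesis is prior × ∏ likelihoods (using 1 − P(present | H) for each absent reading):
  control-valve sticking: 0.12 × (1 − 0.31) × 0.71 × 0.18 = 0.010582
  sensor drift: 0.27 × (1 − 0.51) × 0.11 × 0.76 = 0.01106
  cavitation: 0.21 × (1 − 0.81) × 0.35 × 0.08 = 0.0011172
  coupling fatigue: 0.17 × (1 − 0.60) × 0.95 × 0.93 = 0.060078
  seal failure: 0.23 × (1 − 0.05) × 0.09 × 0.46 = 0.0090459
Marginal likelihood of the evidence = 0.091883.
P(cavitation | evidence) = 0.0011172 / 0.091883 ≈ 0.012.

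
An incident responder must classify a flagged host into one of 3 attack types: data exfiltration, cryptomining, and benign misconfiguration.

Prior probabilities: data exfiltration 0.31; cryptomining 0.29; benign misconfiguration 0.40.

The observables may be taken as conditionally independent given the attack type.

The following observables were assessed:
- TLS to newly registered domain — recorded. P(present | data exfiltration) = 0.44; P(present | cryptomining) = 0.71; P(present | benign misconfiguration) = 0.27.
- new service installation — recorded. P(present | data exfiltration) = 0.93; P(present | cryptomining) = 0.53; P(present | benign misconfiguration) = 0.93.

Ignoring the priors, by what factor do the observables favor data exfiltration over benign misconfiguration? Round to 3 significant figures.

Take the product of per-observable likelihoods under each hypothesis, then divide.
  data exfiltration: 0.44 × 0.93 = 0.4092
  benign misconfiguration: 0.27 × 0.93 = 0.2511
Bayes factor = 0.4092 / 0.2511 ≈ 1.63

1.63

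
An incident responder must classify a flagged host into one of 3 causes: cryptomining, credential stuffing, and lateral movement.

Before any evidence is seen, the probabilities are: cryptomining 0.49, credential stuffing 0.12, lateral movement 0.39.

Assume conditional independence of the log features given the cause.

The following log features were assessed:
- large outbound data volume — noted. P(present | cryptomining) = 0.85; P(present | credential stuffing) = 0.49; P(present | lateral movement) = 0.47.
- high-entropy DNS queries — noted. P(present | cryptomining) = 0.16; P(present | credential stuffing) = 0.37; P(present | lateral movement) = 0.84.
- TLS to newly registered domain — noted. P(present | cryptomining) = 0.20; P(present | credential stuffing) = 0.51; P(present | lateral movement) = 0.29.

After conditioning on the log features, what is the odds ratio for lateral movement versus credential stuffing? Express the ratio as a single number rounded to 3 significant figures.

4.02

Posterior odds equal prior odds times the likelihood ratio; only the two competing hypotheses matter.
  lateral movement: 0.39 × 0.47 × 0.84 × 0.29 = 0.044652
  credential stuffing: 0.12 × 0.49 × 0.37 × 0.51 = 0.011096
Posterior odds = 0.044652 / 0.011096 ≈ 4.02.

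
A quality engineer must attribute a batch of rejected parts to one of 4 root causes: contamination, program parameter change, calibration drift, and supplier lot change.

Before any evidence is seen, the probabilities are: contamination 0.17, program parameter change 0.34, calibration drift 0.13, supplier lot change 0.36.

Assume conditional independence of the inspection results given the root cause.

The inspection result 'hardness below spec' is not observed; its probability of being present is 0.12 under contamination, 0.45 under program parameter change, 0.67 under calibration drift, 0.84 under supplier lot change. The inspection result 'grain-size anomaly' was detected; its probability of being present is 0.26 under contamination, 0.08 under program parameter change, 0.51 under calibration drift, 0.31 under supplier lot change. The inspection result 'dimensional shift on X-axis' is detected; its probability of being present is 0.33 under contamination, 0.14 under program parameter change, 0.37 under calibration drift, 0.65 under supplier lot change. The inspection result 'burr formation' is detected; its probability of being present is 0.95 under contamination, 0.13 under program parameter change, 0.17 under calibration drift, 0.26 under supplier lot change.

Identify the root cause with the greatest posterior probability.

For each hypothesis, the unnormalized posterior weight is prior × product of the inspection result likelihoods (using 1 − P(present | H) for each absent inspection result):
  contamination: 0.17 × (1 − 0.12) × 0.26 × 0.33 × 0.95 = 0.012194
  program parameter change: 0.34 × (1 − 0.45) × 0.08 × 0.14 × 0.13 = 0.00027227
  calibration drift: 0.13 × (1 − 0.67) × 0.51 × 0.37 × 0.17 = 0.0013762
  supplier lot change: 0.36 × (1 − 0.84) × 0.31 × 0.65 × 0.26 = 0.0030177
The unnormalized weights sum to 0.01686.
P(contamination | evidence) ≈ 0.012194 / 0.01686 ≈ 0.723
P(program parameter change | evidence) ≈ 0.00027227 / 0.01686 ≈ 0.016
P(calibration drift | evidence) ≈ 0.0013762 / 0.01686 ≈ 0.082
P(supplier lot change | evidence) ≈ 0.0030177 / 0.01686 ≈ 0.179
The largest is 0.723, so contamination is most probable.

contamination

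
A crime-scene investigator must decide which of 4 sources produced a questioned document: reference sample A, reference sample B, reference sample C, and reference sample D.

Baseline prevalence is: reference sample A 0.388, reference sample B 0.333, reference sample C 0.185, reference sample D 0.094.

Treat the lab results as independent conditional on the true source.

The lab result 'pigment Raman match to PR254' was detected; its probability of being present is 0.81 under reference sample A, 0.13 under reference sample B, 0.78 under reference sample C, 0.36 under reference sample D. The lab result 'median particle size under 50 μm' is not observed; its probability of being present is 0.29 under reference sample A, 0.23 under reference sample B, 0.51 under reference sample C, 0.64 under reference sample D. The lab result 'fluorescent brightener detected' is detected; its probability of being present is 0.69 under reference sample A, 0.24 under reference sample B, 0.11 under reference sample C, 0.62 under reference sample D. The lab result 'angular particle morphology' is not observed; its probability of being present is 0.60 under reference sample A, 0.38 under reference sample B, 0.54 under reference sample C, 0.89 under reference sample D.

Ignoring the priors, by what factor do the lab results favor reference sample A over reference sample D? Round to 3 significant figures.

Joint likelihood of the lab result pattern under each hypothesis (using 1 − P(present | H) for each absent lab result):
  reference sample A: 0.81 × (1 − 0.29) × 0.69 × (1 − 0.60) = 0.15873
  reference sample D: 0.36 × (1 − 0.64) × 0.62 × (1 − 0.89) = 0.0088387
Bayes factor = 0.15873 / 0.0088387 ≈ 18.0

18.0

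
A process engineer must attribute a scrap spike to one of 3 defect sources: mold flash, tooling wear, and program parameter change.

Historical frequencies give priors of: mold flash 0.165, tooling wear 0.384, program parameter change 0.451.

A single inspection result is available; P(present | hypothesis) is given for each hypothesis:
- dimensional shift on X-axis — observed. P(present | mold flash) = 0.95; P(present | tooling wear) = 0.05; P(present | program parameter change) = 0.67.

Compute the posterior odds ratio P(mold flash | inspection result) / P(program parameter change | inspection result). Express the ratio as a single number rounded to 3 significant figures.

The normalizing constant cancels in an odds ratio, so compute prior × likelihood for the two hypotheses only:
  mold flash: 0.165 × 0.95 = 0.15675
  program parameter change: 0.451 × 0.67 = 0.30217
Posterior odds = 0.15675 / 0.30217 ≈ 0.519.

0.519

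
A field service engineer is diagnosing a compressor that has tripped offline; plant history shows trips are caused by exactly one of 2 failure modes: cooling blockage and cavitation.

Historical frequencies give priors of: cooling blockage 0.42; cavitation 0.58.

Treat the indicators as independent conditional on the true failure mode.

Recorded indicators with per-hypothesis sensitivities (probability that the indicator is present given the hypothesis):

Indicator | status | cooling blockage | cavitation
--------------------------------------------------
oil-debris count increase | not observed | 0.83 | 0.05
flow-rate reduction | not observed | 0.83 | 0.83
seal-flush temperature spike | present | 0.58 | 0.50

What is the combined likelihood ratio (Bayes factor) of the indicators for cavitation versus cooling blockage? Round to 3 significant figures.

4.82

Take the product of per-indicator likelihoods under each hypothesis (using 1 − P(present | H) for each absent indicator), then divide.
  cavitation: (1 − 0.05) × (1 − 0.83) × 0.50 = 0.08075
  cooling blockage: (1 − 0.83) × (1 − 0.83) × 0.58 = 0.016762
Bayes factor = 0.08075 / 0.016762 ≈ 4.82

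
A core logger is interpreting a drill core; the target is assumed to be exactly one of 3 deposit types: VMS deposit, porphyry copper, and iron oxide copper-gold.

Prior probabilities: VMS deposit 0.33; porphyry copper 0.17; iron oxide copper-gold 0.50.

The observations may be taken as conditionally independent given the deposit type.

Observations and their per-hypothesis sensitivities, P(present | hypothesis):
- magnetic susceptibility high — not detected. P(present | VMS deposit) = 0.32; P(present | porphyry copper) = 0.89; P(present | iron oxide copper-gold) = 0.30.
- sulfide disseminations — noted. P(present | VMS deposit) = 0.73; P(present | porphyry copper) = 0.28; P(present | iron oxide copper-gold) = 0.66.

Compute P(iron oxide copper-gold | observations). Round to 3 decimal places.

For each hypothesis, the unnormalized posterior weight is prior × product of the observation likelihoods (using 1 − P(present | H) for each absent observation):
  VMS deposit: 0.33 × (1 − 0.32) × 0.73 = 0.16381
  porphyry copper: 0.17 × (1 − 0.89) × 0.28 = 0.005236
  iron oxide copper-gold: 0.50 × (1 − 0.30) × 0.66 = 0.231
Marginal likelihood of the evidence = 0.40005.
P(iron oxide copper-gold | evidence) = 0.231 / 0.40005 ≈ 0.577.

0.577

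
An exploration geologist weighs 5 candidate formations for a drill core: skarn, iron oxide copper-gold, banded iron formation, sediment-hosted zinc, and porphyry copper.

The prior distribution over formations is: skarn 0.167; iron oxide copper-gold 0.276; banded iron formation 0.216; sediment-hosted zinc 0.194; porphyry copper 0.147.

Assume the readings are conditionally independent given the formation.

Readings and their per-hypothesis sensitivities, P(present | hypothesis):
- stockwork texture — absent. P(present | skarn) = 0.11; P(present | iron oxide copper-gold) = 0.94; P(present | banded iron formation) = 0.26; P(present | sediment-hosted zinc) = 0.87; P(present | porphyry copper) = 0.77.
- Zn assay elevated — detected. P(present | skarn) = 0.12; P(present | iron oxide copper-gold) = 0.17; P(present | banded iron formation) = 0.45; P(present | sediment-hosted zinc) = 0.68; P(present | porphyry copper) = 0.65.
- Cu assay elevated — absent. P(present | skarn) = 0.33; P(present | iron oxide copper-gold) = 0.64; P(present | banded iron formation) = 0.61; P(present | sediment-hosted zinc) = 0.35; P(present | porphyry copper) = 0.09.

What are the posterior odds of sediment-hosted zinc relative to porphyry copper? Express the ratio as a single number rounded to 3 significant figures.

0.557

Unnormalized posterior weight (prior times the reading likelihoods) for each of the two hypotheses (using 1 − P(present | H) for each absent reading):
  sediment-hosted zinc: 0.194 × (1 − 0.87) × 0.68 × (1 − 0.35) = 0.011147
  porphyry copper: 0.147 × (1 − 0.77) × 0.65 × (1 − 0.09) = 0.019999
Odds(sediment-hosted zinc : porphyry copper) = 0.011147 / 0.019999 ≈ 0.557.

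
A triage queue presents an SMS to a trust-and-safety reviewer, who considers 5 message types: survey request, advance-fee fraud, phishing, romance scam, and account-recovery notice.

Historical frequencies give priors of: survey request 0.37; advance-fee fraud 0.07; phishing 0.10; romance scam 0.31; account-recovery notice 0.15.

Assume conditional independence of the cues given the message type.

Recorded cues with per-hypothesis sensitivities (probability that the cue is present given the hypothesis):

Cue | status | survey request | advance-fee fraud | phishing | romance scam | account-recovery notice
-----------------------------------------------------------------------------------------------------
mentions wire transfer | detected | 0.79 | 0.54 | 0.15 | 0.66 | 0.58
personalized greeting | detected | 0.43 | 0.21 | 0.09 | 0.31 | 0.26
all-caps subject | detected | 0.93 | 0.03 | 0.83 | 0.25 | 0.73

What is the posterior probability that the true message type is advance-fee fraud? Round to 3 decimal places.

0.002

For each hypothesis, the unnormalized posterior weight is prior × product of the cue likelihoods:
  survey request: 0.37 × 0.79 × 0.43 × 0.93 = 0.11689
  advance-fee fraud: 0.07 × 0.54 × 0.21 × 0.03 = 0.00023814
  phishing: 0.10 × 0.15 × 0.09 × 0.83 = 0.0011205
  romance scam: 0.31 × 0.66 × 0.31 × 0.25 = 0.015856
  account-recovery notice: 0.15 × 0.58 × 0.26 × 0.73 = 0.016513
Normalizing constant Z = 0.11689 + 0.00023814 + 0.0011205 + 0.015856 + 0.016513 = 0.15062.
P(advance-fee fraud | evidence) = 0.00023814 / 0.15062 ≈ 0.002.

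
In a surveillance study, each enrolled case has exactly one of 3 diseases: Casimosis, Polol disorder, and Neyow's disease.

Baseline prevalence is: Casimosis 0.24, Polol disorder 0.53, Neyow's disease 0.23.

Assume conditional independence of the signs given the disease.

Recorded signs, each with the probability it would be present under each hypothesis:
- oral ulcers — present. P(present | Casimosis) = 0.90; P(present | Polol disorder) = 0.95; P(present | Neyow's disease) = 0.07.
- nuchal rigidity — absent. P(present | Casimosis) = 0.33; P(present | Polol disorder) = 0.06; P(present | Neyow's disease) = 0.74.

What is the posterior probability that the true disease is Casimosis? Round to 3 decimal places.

0.233

Multiply each prior by the joint likelihood of the sign pattern (using 1 − P(present | H) for each absent sign):
  Casimosis: 0.24 × 0.90 × (1 − 0.33) = 0.14472
  Polol disorder: 0.53 × 0.95 × (1 − 0.06) = 0.47329
  Neyow's disease: 0.23 × 0.07 × (1 − 0.74) = 0.004186
Marginal likelihood of the evidence = 0.6222.
P(Casimosis | evidence) = 0.14472 / 0.6222 ≈ 0.233.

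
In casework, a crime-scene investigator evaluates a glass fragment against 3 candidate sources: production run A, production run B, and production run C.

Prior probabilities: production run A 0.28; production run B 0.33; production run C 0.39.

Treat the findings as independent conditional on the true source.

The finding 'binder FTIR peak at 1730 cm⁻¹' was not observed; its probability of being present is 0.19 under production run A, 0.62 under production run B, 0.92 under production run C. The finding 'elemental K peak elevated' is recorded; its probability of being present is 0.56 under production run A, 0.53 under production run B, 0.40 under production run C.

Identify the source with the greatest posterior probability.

By Bayes' rule with conditional independence, the unnormalized weight for each hypothesis is prior × ∏ likelihoods (using 1 − P(present | H) for each absent finding):
  production run A: 0.28 × (1 − 0.19) × 0.56 = 0.12701
  production run B: 0.33 × (1 − 0.62) × 0.53 = 0.066462
  production run C: 0.39 × (1 − 0.92) × 0.40 = 0.01248
The unnormalized weights sum to 0.20595.
P(production run A | evidence) ≈ 0.12701 / 0.20595 ≈ 0.617
P(production run B | evidence) ≈ 0.066462 / 0.20595 ≈ 0.323
P(production run C | evidence) ≈ 0.01248 / 0.20595 ≈ 0.061
The largest is 0.617, so production run A is most probable.

production run A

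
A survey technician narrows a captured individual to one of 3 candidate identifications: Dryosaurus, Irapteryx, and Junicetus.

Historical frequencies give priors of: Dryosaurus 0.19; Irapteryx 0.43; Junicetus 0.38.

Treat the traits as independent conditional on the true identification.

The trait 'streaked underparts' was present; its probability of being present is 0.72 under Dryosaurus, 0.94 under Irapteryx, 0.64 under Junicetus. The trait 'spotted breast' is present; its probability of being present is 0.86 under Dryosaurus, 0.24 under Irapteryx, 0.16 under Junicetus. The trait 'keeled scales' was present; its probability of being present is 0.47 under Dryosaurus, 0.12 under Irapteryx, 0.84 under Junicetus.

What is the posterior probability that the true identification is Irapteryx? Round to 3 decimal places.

0.117

By Bayes' rule with conditional independence, the unnormalized weight for each hypothesis is prior × ∏ likelihoods:
  Dryosaurus: 0.19 × 0.72 × 0.86 × 0.47 = 0.055295
  Irapteryx: 0.43 × 0.94 × 0.24 × 0.12 = 0.011641
  Junicetus: 0.38 × 0.64 × 0.16 × 0.84 = 0.032686
Normalizing constant Z = 0.055295 + 0.011641 + 0.032686 = 0.099622.
P(Irapteryx | evidence) = 0.011641 / 0.099622 ≈ 0.117.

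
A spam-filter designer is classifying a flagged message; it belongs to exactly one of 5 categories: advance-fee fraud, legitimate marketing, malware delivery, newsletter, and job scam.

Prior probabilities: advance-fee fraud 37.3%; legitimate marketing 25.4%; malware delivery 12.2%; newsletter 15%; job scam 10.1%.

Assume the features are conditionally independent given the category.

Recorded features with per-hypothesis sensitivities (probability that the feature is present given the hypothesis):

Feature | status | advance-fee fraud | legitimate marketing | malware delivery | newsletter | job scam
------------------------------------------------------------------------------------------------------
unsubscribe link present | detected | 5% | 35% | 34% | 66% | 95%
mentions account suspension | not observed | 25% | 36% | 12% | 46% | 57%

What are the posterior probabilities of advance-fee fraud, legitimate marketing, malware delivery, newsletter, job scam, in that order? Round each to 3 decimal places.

For each hypothesis, the unnormalized posterior weight is prior × product of the feature likelihoods (using 1 − P(present | H) for each absent feature):
  advance-fee fraud: 0.373 × 0.05 × (1 − 0.25) = 0.013987
  legitimate marketing: 0.254 × 0.35 × (1 − 0.36) = 0.056896
  malware delivery: 0.122 × 0.34 × (1 − 0.12) = 0.036502
  newsletter: 0.150 × 0.66 × (1 − 0.46) = 0.05346
  job scam: 0.101 × 0.95 × (1 − 0.57) = 0.041259
The unnormalized weights sum to 0.2021.
P(advance-fee fraud | evidence) = 0.013987 / 0.2021 ≈ 0.069
P(legitimate marketing | evidence) = 0.056896 / 0.2021 ≈ 0.282
P(malware delivery | evidence) = 0.036502 / 0.2021 ≈ 0.181
P(newsletter | evidence) = 0.05346 / 0.2021 ≈ 0.265
P(job scam | evidence) = 0.041259 / 0.2021 ≈ 0.204

0.069, 0.282, 0.181, 0.265, 0.204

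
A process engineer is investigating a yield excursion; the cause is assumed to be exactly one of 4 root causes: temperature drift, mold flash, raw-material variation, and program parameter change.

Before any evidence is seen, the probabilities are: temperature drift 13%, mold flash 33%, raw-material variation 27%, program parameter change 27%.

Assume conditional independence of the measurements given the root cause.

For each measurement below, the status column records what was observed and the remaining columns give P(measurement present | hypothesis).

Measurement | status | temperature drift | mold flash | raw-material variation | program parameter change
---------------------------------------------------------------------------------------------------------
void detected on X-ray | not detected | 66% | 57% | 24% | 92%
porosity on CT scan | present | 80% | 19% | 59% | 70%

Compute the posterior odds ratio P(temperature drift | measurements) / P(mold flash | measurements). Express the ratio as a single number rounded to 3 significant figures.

Unnormalized posterior weight (prior times the measurement likelihoods) for each of the two hypotheses (using 1 − P(present | H) for each absent measurement):
  temperature drift: 0.13 × (1 − 0.66) × 0.80 = 0.03536
  mold flash: 0.33 × (1 − 0.57) × 0.19 = 0.026961
Posterior odds = 0.03536 / 0.026961 ≈ 1.31.

1.31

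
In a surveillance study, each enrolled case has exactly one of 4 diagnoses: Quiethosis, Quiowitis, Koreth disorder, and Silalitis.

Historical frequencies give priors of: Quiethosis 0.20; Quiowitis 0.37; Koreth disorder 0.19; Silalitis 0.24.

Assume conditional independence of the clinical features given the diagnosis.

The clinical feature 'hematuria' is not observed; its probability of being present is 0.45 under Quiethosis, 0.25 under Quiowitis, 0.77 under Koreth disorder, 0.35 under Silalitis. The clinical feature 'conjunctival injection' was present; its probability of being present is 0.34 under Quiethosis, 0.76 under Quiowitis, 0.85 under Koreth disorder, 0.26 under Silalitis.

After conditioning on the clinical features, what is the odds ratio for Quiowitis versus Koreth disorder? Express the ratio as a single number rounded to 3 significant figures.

5.68

Unnormalized posterior weight (prior times the clinical feature likelihoods) for each of the two hypotheses (using 1 − P(present | H) for each absent clinical feature):
  Quiowitis: 0.37 × (1 − 0.25) × 0.76 = 0.2109
  Koreth disorder: 0.19 × (1 − 0.77) × 0.85 = 0.037145
Odds(Quiowitis : Koreth disorder) = 0.2109 / 0.037145 ≈ 5.68.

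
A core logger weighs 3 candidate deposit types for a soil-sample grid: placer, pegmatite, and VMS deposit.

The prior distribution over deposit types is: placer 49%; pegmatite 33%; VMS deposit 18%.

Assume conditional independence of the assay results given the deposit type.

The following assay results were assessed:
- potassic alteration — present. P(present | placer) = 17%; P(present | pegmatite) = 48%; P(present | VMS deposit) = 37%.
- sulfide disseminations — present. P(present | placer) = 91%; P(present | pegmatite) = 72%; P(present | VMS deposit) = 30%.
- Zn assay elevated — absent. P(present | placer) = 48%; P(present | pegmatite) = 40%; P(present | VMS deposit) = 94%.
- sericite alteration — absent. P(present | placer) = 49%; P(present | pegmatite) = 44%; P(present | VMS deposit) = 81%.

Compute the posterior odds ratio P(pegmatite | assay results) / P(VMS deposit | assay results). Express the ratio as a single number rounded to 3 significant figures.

The normalizing constant cancels in an odds ratio, so compute prior × likelihood for the two hypotheses only (using 1 − P(present | H) for each absent assay result):
  pegmatite: 0.33 × 0.48 × 0.72 × (1 − 0.40) × (1 − 0.44) = 0.03832
  VMS deposit: 0.18 × 0.37 × 0.30 × (1 − 0.94) × (1 − 0.81) = 0.00022777
Odds(pegmatite : VMS deposit) = 0.03832 / 0.00022777 ≈ 168.

168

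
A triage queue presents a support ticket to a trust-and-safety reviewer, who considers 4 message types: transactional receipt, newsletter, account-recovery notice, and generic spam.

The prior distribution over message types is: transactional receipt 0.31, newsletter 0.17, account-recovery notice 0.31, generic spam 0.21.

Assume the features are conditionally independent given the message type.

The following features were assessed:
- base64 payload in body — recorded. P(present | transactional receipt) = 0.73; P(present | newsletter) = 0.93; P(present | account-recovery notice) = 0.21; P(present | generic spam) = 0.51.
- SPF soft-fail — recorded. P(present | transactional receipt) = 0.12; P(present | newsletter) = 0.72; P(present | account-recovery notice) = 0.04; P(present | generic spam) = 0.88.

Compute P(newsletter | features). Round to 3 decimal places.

By Bayes' rule with conditional independence, the unnormalized weight for each hypothesis is prior × ∏ likelihoods:
  transactional receipt: 0.31 × 0.73 × 0.12 = 0.027156
  newsletter: 0.17 × 0.93 × 0.72 = 0.11383
  account-recovery notice: 0.31 × 0.21 × 0.04 = 0.002604
  generic spam: 0.21 × 0.51 × 0.88 = 0.094248
Normalizing constant Z = 0.027156 + 0.11383 + 0.002604 + 0.094248 = 0.23784.
P(newsletter | evidence) = 0.11383 / 0.23784 ≈ 0.479.

0.479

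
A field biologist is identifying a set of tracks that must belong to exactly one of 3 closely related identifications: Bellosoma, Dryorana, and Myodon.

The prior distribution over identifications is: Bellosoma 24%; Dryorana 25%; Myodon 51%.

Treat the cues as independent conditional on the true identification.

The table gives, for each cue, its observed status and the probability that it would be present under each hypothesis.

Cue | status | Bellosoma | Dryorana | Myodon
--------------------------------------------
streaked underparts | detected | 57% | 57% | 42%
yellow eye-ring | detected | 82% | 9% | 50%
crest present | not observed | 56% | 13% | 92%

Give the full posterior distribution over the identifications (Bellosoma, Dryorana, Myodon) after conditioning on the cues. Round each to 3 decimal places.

0.714, 0.162, 0.124

For each hypothesis, the unnormalized posterior weight is prior × product of the cue likelihoods (using 1 − P(present | H) for each absent cue):
  Bellosoma: 0.24 × 0.57 × 0.82 × (1 − 0.56) = 0.049357
  Dryorana: 0.25 × 0.57 × 0.09 × (1 − 0.13) = 0.011158
  Myodon: 0.51 × 0.42 × 0.50 × (1 − 0.92) = 0.008568
The unnormalized weights sum to 0.069083.
P(Bellosoma | evidence) = 0.049357 / 0.069083 ≈ 0.714
P(Dryorana | evidence) = 0.011158 / 0.069083 ≈ 0.162
P(Myodon | evidence) = 0.008568 / 0.069083 ≈ 0.124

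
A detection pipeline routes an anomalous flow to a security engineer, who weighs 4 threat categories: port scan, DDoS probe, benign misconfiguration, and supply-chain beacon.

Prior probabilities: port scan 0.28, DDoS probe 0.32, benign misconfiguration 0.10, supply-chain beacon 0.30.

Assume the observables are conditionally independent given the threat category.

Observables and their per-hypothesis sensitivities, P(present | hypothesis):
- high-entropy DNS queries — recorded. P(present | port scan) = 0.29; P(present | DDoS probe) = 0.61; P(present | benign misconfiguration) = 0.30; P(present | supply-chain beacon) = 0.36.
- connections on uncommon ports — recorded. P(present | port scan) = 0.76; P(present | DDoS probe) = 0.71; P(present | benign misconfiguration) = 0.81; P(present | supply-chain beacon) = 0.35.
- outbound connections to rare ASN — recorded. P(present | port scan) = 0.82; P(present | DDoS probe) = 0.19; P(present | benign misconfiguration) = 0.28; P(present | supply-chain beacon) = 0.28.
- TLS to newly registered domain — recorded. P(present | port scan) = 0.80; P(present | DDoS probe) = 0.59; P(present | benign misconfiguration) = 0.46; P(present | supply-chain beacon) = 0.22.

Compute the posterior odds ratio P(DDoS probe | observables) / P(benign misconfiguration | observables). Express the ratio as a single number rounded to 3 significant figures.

4.96

The normalizing constant cancels in an odds ratio, so compute prior × likelihood for the two hypotheses only:
  DDoS probe: 0.32 × 0.61 × 0.71 × 0.19 × 0.59 = 0.015536
  benign misconfiguration: 0.10 × 0.30 × 0.81 × 0.28 × 0.46 = 0.0031298
Posterior odds = 0.015536 / 0.0031298 ≈ 4.96.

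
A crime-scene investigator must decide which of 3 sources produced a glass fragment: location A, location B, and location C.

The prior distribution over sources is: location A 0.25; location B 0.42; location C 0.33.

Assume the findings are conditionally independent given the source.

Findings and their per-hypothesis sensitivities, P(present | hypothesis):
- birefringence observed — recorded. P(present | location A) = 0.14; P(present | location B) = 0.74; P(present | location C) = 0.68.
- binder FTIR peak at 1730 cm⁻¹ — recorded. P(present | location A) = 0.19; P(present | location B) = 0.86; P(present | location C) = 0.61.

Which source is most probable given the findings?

location B

For each hypothesis, the unnormalized posterior weight is prior × product of the finding likelihoods:
  location A: 0.25 × 0.14 × 0.19 = 0.00665
  location B: 0.42 × 0.74 × 0.86 = 0.26729
  location C: 0.33 × 0.68 × 0.61 = 0.13688
The unnormalized weights sum to 0.41082.
P(location A | evidence) ≈ 0.00665 / 0.41082 ≈ 0.016
P(location B | evidence) ≈ 0.26729 / 0.41082 ≈ 0.651
P(location C | evidence) ≈ 0.13688 / 0.41082 ≈ 0.333
The largest is 0.651, so location B is most probable.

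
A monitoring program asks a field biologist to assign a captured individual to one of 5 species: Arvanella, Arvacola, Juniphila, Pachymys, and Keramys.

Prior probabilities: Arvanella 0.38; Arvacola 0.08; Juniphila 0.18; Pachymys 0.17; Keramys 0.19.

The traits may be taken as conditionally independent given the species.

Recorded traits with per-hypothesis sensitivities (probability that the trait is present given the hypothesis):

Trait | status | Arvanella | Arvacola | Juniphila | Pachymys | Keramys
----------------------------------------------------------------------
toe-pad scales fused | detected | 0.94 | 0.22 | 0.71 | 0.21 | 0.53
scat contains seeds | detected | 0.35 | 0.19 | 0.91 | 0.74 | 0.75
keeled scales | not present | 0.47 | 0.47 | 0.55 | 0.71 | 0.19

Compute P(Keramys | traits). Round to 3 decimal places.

0.323

Multiply each prior by the joint likelihood of the trait pattern (using 1 − P(present | H) for each absent trait):
  Arvanella: 0.38 × 0.94 × 0.35 × (1 − 0.47) = 0.066261
  Arvacola: 0.08 × 0.22 × 0.19 × (1 − 0.47) = 0.0017723
  Juniphila: 0.18 × 0.71 × 0.91 × (1 − 0.55) = 0.052334
  Pachymys: 0.17 × 0.21 × 0.74 × (1 − 0.71) = 0.0076612
  Keramys: 0.19 × 0.53 × 0.75 × (1 − 0.19) = 0.061175
Normalizing constant Z = 0.066261 + 0.0017723 + 0.052334 + 0.0076612 + 0.061175 = 0.1892.
P(Keramys | evidence) = 0.061175 / 0.1892 ≈ 0.323.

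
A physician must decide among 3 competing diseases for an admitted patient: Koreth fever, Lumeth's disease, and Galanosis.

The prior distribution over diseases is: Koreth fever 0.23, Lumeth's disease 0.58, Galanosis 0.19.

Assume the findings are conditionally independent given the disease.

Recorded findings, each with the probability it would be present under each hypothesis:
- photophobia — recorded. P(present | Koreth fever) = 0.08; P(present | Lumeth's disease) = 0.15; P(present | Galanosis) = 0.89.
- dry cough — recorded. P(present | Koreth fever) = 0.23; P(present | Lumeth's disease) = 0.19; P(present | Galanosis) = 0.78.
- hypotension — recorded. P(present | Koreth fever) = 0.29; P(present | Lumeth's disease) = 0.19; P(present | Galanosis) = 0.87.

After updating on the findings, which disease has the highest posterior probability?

By Bayes' rule with conditional independence, the unnormalized weight for each hypothesis is prior × ∏ likelihoods:
  Koreth fever: 0.23 × 0.08 × 0.23 × 0.29 = 0.0012273
  Lumeth's disease: 0.58 × 0.15 × 0.19 × 0.19 = 0.0031407
  Galanosis: 0.19 × 0.89 × 0.78 × 0.87 = 0.11475
The unnormalized weights sum to 0.11912.
P(Koreth fever | evidence) ≈ 0.0012273 / 0.11912 ≈ 0.010
P(Lumeth's disease | evidence) ≈ 0.0031407 / 0.11912 ≈ 0.026
P(Galanosis | evidence) ≈ 0.11475 / 0.11912 ≈ 0.963
The largest is 0.963, so Galanosis is most probable.

Galanosis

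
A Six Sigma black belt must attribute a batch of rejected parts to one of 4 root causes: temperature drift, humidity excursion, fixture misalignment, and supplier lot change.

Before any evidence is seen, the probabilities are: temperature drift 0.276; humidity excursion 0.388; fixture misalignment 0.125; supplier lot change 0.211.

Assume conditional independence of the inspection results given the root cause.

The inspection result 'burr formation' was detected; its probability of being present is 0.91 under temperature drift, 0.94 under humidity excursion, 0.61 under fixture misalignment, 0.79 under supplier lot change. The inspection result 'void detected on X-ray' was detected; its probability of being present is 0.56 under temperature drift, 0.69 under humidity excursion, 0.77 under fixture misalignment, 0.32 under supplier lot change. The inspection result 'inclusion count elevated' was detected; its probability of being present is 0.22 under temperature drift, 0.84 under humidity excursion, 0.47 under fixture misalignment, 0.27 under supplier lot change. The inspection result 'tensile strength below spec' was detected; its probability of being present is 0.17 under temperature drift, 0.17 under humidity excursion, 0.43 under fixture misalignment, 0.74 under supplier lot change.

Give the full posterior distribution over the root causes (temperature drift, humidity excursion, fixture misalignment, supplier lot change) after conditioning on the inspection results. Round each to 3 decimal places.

0.083, 0.564, 0.186, 0.167

By Bayes' rule with conditional independence, the unnormalized weight for each hypothesis is prior × ∏ likelihoods:
  temperature drift: 0.276 × 0.91 × 0.56 × 0.22 × 0.17 = 0.0052603
  humidity excursion: 0.388 × 0.94 × 0.69 × 0.84 × 0.17 = 0.035937
  fixture misalignment: 0.125 × 0.61 × 0.77 × 0.47 × 0.43 = 0.011866
  supplier lot change: 0.211 × 0.79 × 0.32 × 0.27 × 0.74 = 0.010657
Normalizing constant Z = 0.0052603 + 0.035937 + 0.011866 + 0.010657 = 0.06372.
P(temperature drift | evidence) = 0.0052603 / 0.06372 ≈ 0.083
P(humidity excursion | evidence) = 0.035937 / 0.06372 ≈ 0.564
P(fixture misalignment | evidence) = 0.011866 / 0.06372 ≈ 0.186
P(supplier lot change | evidence) = 0.010657 / 0.06372 ≈ 0.167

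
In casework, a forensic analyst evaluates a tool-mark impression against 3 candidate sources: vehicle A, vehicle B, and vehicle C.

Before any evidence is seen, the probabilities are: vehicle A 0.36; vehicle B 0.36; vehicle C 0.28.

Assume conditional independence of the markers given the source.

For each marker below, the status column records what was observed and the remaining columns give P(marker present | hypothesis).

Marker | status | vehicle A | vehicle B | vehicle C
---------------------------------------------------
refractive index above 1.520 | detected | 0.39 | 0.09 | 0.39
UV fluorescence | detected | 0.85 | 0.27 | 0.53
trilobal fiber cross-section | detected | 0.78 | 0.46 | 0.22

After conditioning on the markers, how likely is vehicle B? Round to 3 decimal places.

0.037

By Bayes' rule with conditional independence, the unnormalized weight for each hypothesis is prior × ∏ likelihoods:
  vehicle A: 0.36 × 0.39 × 0.85 × 0.78 = 0.093085
  vehicle B: 0.36 × 0.09 × 0.27 × 0.46 = 0.0040241
  vehicle C: 0.28 × 0.39 × 0.53 × 0.22 = 0.012733
Normalizing constant Z = 0.093085 + 0.0040241 + 0.012733 = 0.10984.
P(vehicle B | evidence) = 0.0040241 / 0.10984 ≈ 0.037.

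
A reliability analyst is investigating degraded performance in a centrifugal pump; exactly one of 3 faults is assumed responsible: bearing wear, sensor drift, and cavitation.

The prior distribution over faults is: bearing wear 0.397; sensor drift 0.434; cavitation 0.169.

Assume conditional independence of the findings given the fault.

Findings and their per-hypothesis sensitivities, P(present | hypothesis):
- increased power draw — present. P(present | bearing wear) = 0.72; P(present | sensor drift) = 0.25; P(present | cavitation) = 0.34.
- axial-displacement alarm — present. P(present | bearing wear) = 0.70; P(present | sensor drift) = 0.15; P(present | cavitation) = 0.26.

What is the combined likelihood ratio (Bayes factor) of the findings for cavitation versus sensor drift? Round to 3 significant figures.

2.36

Take the product of per-finding likelihoods under each hypothesis, then divide.
  cavitation: 0.34 × 0.26 = 0.0884
  sensor drift: 0.25 × 0.15 = 0.0375
Bayes factor = 0.0884 / 0.0375 ≈ 2.36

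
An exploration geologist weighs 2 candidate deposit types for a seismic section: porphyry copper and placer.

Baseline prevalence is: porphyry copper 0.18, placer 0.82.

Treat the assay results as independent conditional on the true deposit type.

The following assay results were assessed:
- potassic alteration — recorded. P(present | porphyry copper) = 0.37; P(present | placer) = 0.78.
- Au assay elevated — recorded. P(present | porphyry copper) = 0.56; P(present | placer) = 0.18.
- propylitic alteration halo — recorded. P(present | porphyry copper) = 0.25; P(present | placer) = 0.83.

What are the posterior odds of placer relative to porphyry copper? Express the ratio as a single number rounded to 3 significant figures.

10.2

The normalizing constant cancels in an odds ratio, so compute prior × likelihood for the two hypotheses only:
  placer: 0.82 × 0.78 × 0.18 × 0.83 = 0.095556
  porphyry copper: 0.18 × 0.37 × 0.56 × 0.25 = 0.009324
Posterior odds = 0.095556 / 0.009324 ≈ 10.2.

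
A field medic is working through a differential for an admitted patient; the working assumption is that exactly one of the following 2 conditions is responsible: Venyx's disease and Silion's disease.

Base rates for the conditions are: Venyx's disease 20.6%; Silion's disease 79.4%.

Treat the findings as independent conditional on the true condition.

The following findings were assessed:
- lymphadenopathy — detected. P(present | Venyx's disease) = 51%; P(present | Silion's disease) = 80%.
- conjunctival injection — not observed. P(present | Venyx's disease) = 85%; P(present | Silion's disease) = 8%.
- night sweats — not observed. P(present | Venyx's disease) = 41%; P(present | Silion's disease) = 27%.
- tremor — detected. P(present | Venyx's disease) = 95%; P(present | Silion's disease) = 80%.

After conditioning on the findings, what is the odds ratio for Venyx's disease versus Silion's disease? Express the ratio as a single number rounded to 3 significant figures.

Unnormalized posterior weight (prior times the finding likelihoods) for each of the two hypotheses (using 1 − P(present | H) for each absent finding):
  Venyx's disease: 0.206 × 0.51 × (1 − 0.85) × (1 − 0.41) × 0.95 = 0.0088329
  Silion's disease: 0.794 × 0.80 × (1 − 0.08) × (1 − 0.27) × 0.80 = 0.34128
Posterior odds = 0.0088329 / 0.34128 ≈ 0.0259.

0.0259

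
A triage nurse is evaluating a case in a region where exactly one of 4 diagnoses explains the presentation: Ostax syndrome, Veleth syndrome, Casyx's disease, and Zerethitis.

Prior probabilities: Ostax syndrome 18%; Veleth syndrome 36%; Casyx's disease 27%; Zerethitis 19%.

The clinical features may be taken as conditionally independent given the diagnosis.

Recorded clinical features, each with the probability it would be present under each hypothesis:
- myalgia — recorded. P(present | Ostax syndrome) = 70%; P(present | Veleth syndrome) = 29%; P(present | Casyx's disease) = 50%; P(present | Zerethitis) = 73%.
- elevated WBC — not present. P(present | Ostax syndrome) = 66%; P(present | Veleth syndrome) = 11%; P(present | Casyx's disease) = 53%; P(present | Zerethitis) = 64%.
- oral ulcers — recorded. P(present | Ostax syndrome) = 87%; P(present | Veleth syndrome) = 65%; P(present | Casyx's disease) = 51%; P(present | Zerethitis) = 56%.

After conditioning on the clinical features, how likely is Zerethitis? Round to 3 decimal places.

0.177

For each hypothesis, the unnormalized posterior weight is prior × product of the clinical feature likelihoods (using 1 − P(present | H) for each absent clinical feature):
  Ostax syndrome: 0.18 × 0.70 × (1 − 0.66) × 0.87 = 0.037271
  Veleth syndrome: 0.36 × 0.29 × (1 − 0.11) × 0.65 = 0.060395
  Casyx's disease: 0.27 × 0.50 × (1 − 0.53) × 0.51 = 0.03236
  Zerethitis: 0.19 × 0.73 × (1 − 0.64) × 0.56 = 0.027962
Marginal likelihood of the evidence = 0.15799.
P(Zerethitis | evidence) = 0.027962 / 0.15799 ≈ 0.177.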